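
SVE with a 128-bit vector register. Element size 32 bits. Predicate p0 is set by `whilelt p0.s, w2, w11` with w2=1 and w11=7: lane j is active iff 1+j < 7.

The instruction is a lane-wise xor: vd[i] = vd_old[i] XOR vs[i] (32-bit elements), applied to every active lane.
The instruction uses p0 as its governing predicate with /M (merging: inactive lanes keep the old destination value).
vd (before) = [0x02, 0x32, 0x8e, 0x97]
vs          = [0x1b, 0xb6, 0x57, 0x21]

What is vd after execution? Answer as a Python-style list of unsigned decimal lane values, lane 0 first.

vd = [25, 132, 217, 182]

lane count: 128 div 32 = 4
p0[j] = (1+j < 7); true for j=0..3 → 4 lanes set
[0] xor(0x02,0x1b) = 0x19
[1] xor(0x32,0xb6) = 0x84
[2] xor(0x8e,0x57) = 0xd9
[3] xor(0x97,0x21) = 0xb6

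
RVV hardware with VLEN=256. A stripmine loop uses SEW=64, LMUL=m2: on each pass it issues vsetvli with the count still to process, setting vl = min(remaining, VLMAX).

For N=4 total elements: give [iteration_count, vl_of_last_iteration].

[iterations, last_vl] = [1, 4]

VLMAX = VLEN×LMUL/SEW = 256×2/64 = 8
iterations = ceil(4/8) = 1; final-pass vl = 4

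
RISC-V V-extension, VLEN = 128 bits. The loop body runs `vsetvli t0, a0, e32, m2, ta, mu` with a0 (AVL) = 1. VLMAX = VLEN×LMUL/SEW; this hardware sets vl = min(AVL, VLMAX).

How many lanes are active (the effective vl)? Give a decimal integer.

lanes per group: 128·2/32 = 8
vl = min(AVL, VLMAX) = min(1, 8) = 1

vl = 1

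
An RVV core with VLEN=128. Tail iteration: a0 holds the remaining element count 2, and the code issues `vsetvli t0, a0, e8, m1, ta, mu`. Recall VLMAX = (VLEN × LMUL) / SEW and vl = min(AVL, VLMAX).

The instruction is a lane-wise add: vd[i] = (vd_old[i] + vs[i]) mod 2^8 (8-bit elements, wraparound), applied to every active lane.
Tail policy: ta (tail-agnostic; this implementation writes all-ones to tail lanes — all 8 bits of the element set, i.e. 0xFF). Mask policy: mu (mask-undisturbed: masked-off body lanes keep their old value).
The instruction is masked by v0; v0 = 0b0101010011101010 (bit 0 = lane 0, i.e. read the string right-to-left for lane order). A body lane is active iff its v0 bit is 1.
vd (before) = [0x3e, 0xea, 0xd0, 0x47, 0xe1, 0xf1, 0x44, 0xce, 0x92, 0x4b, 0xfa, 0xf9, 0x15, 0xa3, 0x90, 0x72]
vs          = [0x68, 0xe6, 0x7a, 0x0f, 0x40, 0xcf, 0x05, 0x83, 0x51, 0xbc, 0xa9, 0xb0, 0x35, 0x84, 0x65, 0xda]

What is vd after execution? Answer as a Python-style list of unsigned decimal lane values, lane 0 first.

vd = [62, 208, 255, 255, 255, 255, 255, 255, 255, 255, 255, 255, 255, 255, 255, 255]

lanes per group: 128·1/8 = 16
vl = min(AVL, VLMAX) = min(2, 16) = 2
vd[0] mask-off/keep -> 0x3e
vd[1] add(0xea,0xe6) -> 0xd0
vd[2] tail/ones -> 0xff
vd[3] tail/ones -> 0xff
vd[4] tail/ones -> 0xff
vd[5] tail/ones -> 0xff
vd[6] tail/ones -> 0xff
vd[7] tail/ones -> 0xff
vd[8] tail/ones -> 0xff
vd[9] tail/ones -> 0xff
vd[10] tail/ones -> 0xff
vd[11] tail/ones -> 0xff
vd[12] tail/ones -> 0xff
vd[13] tail/ones -> 0xff
vd[14] tail/ones -> 0xff
vd[15] tail/ones -> 0xff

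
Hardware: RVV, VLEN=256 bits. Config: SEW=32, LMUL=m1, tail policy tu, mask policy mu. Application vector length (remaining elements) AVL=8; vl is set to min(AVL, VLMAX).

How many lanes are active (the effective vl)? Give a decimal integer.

lanes per group: 256·1/32 = 8
vl ← min(8, 8) = 8

vl = 8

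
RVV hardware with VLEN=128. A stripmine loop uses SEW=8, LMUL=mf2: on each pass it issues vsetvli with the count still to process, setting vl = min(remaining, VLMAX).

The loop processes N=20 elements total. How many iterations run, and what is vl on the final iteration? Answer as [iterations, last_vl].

[iterations, last_vl] = [3, 4]

VLMAX = (128 × 1/2) / 8 = 8 lanes
20 elements at 8/iter → 3 passes, remainder 4 on the last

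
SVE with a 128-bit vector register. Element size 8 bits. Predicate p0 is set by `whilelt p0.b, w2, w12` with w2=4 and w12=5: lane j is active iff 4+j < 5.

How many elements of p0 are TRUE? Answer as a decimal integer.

register lanes = 128/8 = 16
active while 4+j < 5, i.e. j ∈ [0,1) capped at 16 ⇒ 1

vl = 1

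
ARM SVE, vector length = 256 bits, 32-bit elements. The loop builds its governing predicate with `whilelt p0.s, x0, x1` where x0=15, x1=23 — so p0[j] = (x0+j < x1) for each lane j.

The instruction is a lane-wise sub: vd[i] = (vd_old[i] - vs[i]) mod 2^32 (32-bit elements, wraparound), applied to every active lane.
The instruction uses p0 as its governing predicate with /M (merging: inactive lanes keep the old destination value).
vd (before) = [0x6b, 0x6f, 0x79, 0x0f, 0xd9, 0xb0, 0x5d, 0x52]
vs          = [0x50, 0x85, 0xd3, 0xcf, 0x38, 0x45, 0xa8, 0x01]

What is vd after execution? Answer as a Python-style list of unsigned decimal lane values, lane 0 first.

vd = [27, 4294967274, 4294967206, 4294967104, 161, 107, 4294967221, 81]

lane count: 256 div 32 = 8
whilelt: lane j active iff 15+j < 23 → j < 8 → 8 active
lane  0: sub(0x6b,0x50) ⇒ 0x1b
lane  1: sub(0x6f,0x85) ⇒ 0xffffffea
lane  2: sub(0x79,0xd3) ⇒ 0xffffffa6
lane  3: sub(0x0f,0xcf) ⇒ 0xffffff40
lane  4: sub(0xd9,0x38) ⇒ 0xa1
lane  5: sub(0xb0,0x45) ⇒ 0x6b
lane  6: sub(0x5d,0xa8) ⇒ 0xffffffb5
lane  7: sub(0x52,0x01) ⇒ 0x51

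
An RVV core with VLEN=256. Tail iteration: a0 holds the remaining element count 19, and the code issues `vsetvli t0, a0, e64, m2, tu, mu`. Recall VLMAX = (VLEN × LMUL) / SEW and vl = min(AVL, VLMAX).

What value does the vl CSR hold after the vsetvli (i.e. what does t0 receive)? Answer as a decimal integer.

VLMAX = (256 × 2) / 64 = 8 lanes
vl ← min(19, 8) = 8

vl = 8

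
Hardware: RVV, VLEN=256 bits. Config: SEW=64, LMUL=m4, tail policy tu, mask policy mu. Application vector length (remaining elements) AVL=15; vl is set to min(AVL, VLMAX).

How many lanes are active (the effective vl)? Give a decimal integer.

VLMAX = VLEN×LMUL/SEW = 256×4/64 = 16
vl ← min(15, 16) = 15

vl = 15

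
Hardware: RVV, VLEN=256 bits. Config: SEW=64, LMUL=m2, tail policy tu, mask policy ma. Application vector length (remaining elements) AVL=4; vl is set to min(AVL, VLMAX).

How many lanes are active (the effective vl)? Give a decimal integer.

vl = 4

VLMAX = (256 × 2) / 64 = 8 lanes
vl = min(AVL, VLMAX) = min(4, 8) = 4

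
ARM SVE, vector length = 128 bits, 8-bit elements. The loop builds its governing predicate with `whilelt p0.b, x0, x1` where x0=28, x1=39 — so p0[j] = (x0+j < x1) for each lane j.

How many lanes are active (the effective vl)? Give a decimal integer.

128-bit reg / 8-bit elem → 16 lanes
active while 28+j < 39, i.e. j ∈ [0,11) capped at 16 ⇒ 11

vl = 11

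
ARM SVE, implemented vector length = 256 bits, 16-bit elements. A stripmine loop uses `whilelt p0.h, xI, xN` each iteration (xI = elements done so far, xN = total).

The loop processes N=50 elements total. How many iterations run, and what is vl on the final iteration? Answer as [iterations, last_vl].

256-bit reg / 16-bit elem → 16 lanes
N=50: ⌈50/16⌉ = 4 iters; last vl = 50 − 3×16 = 2

[iterations, last_vl] = [4, 2]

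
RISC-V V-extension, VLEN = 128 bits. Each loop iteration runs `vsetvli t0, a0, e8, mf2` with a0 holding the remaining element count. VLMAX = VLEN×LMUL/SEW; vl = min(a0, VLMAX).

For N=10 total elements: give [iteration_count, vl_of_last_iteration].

[iterations, last_vl] = [2, 2]

VLMAX = (128 × 1/2) / 8 = 8 lanes
10 elements at 8/iter → 2 passes, remainder 2 on the last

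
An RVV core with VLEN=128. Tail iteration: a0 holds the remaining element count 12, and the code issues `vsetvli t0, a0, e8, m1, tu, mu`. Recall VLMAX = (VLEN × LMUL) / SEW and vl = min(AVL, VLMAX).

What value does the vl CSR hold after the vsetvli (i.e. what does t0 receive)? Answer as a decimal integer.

vl = 12

VLMAX = (128 × 1) / 8 = 16 lanes
AVL=12 ≤ VLMAX=16, so vl = 12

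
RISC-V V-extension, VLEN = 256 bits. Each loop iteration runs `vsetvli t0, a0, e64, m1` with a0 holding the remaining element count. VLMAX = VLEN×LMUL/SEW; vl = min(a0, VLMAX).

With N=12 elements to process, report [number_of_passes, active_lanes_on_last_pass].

[iterations, last_vl] = [3, 4]

VLMAX = VLEN×LMUL/SEW = 256×1/64 = 4
iterations = ceil(12/4) = 3; final-pass vl = 4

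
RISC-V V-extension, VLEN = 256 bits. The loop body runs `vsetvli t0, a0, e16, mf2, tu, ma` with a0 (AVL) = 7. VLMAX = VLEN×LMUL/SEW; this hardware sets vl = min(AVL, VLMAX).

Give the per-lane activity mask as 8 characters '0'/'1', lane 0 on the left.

lanes per group: 256·1/2/16 = 8
vl ← min(7, 8) = 7
bits (lane 0 leftmost): 11111110

predicate = 11111110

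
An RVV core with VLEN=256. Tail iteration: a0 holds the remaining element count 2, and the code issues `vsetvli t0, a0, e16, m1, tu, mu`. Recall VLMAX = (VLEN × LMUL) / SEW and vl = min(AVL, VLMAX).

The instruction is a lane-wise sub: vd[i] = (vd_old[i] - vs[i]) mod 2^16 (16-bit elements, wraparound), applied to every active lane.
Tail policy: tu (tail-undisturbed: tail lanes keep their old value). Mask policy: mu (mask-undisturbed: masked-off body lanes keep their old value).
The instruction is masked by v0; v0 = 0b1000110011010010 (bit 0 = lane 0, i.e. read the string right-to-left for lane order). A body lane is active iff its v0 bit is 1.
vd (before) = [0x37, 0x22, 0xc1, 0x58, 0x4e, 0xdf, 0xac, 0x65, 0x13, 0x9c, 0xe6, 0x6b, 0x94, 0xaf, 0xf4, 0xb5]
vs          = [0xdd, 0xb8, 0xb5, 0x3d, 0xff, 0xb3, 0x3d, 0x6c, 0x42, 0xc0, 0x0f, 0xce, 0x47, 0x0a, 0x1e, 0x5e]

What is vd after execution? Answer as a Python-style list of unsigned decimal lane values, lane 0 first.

vd = [55, 65386, 193, 88, 78, 223, 172, 101, 19, 156, 230, 107, 148, 175, 244, 181]

VLMAX = VLEN×LMUL/SEW = 256×1/16 = 16
AVL=2 ≤ VLMAX=16, so vl = 2
  i=0: mask-off/keep → 55
  i=1: sub(0x22,0xb8) → 65386
  i=2: tail/keep → 193
  i=3: tail/keep → 88
  i=4: tail/keep → 78
  i=5: tail/keep → 223
  i=6: tail/keep → 172
  i=7: tail/keep → 101
  i=8: tail/keep → 19
  i=9: tail/keep → 156
  i=10: tail/keep → 230
  i=11: tail/keep → 107
  i=12: tail/keep → 148
  i=13: tail/keep → 175
  i=14: tail/keep → 244
  i=15: tail/keep → 181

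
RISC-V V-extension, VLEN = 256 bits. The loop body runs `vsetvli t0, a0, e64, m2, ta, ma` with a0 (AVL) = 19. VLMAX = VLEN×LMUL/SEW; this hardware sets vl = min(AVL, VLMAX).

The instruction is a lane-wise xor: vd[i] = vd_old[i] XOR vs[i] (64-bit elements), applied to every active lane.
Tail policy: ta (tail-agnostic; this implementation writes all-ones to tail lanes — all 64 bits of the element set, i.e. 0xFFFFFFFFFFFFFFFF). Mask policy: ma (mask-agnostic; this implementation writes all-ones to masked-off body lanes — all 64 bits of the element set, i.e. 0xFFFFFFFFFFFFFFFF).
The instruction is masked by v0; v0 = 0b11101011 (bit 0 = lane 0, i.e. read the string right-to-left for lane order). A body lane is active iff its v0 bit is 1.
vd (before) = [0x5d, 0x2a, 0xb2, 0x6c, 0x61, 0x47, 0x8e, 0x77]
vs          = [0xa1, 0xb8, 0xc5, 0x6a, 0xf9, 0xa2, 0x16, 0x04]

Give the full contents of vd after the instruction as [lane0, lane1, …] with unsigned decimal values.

vd = [252, 146, 18446744073709551615, 6, 18446744073709551615, 229, 152, 115]

VLMAX = VLEN×LMUL/SEW = 256×2/64 = 8
vl ← min(19, 8) = 8
vd[0] xor(0x5d,0xa1) -> 0xfc
vd[1] xor(0x2a,0xb8) -> 0x92
vd[2] mask-off/ones -> 0xffffffffffffffff
vd[3] xor(0x6c,0x6a) -> 0x06
vd[4] mask-off/ones -> 0xffffffffffffffff
vd[5] xor(0x47,0xa2) -> 0xe5
vd[6] xor(0x8e,0x16) -> 0x98
vd[7] xor(0x77,0x04) -> 0x73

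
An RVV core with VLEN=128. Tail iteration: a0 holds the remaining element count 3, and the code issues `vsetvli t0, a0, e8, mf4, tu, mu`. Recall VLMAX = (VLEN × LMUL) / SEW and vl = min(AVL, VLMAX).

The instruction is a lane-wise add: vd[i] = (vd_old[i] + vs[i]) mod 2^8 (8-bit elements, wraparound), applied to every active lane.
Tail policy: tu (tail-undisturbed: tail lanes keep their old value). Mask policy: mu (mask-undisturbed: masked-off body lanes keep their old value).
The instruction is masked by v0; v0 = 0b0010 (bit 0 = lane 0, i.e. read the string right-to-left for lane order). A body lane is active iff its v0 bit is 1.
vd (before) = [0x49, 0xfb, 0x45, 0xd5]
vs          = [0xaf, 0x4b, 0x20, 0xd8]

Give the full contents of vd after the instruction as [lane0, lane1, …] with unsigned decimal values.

lanes per group: 128·1/4/8 = 4
vl = min(AVL, VLMAX) = min(3, 4) = 3
[0] mask-off/keep = 0x49
[1] add(0xfb,0x4b) = 0x46
[2] mask-off/keep = 0x45
[3] tail/keep = 0xd5

vd = [73, 70, 69, 213]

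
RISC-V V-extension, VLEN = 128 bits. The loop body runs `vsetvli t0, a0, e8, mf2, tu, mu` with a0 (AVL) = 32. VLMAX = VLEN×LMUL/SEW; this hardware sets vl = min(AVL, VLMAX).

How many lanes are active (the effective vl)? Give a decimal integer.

lanes per group: 128·1/2/8 = 8
vl ← min(32, 8) = 8

vl = 8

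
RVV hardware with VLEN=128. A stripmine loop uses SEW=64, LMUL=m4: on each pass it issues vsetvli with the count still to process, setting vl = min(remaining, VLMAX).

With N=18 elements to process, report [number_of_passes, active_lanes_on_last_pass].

VLMAX = VLEN×LMUL/SEW = 128×4/64 = 8
N=18: ⌈18/8⌉ = 3 iters; last vl = 18 − 2×8 = 2

[iterations, last_vl] = [3, 2]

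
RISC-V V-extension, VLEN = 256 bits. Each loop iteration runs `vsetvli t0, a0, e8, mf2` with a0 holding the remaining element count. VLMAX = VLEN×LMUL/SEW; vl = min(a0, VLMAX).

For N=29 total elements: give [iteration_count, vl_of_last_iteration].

VLMAX = (256 × 1/2) / 8 = 16 lanes
iterations = ceil(29/16) = 2; final-pass vl = 13

[iterations, last_vl] = [2, 13]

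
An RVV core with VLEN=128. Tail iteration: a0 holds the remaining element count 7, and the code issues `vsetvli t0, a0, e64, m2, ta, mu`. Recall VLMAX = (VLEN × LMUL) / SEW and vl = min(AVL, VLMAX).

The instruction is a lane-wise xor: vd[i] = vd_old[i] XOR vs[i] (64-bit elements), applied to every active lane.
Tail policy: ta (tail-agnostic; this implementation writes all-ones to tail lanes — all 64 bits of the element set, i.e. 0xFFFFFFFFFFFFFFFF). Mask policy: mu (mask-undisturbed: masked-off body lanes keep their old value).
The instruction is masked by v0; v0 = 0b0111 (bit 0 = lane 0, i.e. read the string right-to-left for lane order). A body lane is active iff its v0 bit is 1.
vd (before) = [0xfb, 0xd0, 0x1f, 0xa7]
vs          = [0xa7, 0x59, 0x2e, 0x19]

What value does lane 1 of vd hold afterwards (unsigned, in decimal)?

vd[1] = 137

VLMAX = VLEN×LMUL/SEW = 128×2/64 = 4
AVL=7 > VLMAX=4, so vl = 4
vd[0] xor(0xfb,0xa7) -> 0x5c
vd[1] xor(0xd0,0x59) -> 0x89
vd[2] xor(0x1f,0x2e) -> 0x31
vd[3] mask-off/keep -> 0xa7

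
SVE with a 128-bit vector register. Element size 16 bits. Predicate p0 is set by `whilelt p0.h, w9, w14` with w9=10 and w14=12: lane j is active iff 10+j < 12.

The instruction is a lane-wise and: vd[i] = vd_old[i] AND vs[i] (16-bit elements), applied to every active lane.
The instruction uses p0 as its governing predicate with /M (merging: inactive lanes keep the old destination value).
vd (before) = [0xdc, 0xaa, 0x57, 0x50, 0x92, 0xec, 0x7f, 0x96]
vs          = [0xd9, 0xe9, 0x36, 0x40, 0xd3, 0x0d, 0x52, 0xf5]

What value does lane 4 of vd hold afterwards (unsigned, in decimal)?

128-bit reg / 16-bit elem → 8 lanes
active while 10+j < 12, i.e. j ∈ [0,2) capped at 8 ⇒ 2
  i=0: and(0xdc,0xd9) → 216
  i=1: and(0xaa,0xe9) → 168
  i=2: tail/keep → 87
  i=3: tail/keep → 80
  i=4: tail/keep → 146
  i=5: tail/keep → 236
  i=6: tail/keep → 127
  i=7: tail/keep → 150

vd[4] = 146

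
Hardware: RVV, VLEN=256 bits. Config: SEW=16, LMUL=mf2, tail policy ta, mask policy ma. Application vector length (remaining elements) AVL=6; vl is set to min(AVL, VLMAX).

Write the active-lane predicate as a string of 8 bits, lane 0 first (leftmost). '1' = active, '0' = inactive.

predicate = 11111100

VLMAX = (256 × 1/2) / 16 = 8 lanes
vl ← min(6, 8) = 6
bits (lane 0 leftmost): 11111100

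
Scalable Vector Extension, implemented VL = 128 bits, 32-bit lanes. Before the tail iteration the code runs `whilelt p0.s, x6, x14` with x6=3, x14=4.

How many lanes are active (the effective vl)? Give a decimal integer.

vl = 1

lane count: 128 div 32 = 4
active while 3+j < 4, i.e. j ∈ [0,1) capped at 4 ⇒ 1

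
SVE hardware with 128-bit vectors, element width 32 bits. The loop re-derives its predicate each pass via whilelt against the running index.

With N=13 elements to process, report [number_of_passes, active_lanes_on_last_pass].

[iterations, last_vl] = [4, 1]

lane count: 128 div 32 = 4
iterations = ceil(13/4) = 4; final-pass vl = 1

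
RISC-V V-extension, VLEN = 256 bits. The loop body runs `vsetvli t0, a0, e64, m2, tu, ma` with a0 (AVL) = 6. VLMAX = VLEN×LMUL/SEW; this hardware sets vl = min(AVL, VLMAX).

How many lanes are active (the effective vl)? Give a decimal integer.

vl = 6

lanes per group: 256·2/64 = 8
AVL=6 ≤ VLMAX=8, so vl = 6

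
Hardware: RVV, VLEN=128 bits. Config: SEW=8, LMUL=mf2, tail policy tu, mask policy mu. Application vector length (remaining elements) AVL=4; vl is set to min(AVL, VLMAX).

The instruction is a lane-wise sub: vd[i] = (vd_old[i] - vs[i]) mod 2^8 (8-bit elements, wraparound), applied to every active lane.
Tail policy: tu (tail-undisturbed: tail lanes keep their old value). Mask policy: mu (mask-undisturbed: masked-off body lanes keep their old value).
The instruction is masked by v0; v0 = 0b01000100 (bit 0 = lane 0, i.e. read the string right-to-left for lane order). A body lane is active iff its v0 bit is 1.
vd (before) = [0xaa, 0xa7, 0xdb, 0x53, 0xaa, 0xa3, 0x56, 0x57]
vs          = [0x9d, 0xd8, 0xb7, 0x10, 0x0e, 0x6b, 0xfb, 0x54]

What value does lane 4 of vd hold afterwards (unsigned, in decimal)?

vd[4] = 170

VLMAX = VLEN×LMUL/SEW = 128×1/2/8 = 8
vl ← min(4, 8) = 4
vd[0] mask-off/keep -> 0xaa
vd[1] mask-off/keep -> 0xa7
vd[2] sub(0xdb,0xb7) -> 0x24
vd[3] mask-off/keep -> 0x53
vd[4] tail/keep -> 0xaa
vd[5] tail/keep -> 0xa3
vd[6] tail/keep -> 0x56
vd[7] tail/keep -> 0x57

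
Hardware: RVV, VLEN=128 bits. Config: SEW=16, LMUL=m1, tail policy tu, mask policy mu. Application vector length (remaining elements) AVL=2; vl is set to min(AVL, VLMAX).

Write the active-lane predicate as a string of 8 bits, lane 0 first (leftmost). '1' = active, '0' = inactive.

VLMAX = VLEN×LMUL/SEW = 128×1/16 = 8
AVL=2 ≤ VLMAX=8, so vl = 2
bits (lane 0 leftmost): 11000000

predicate = 11000000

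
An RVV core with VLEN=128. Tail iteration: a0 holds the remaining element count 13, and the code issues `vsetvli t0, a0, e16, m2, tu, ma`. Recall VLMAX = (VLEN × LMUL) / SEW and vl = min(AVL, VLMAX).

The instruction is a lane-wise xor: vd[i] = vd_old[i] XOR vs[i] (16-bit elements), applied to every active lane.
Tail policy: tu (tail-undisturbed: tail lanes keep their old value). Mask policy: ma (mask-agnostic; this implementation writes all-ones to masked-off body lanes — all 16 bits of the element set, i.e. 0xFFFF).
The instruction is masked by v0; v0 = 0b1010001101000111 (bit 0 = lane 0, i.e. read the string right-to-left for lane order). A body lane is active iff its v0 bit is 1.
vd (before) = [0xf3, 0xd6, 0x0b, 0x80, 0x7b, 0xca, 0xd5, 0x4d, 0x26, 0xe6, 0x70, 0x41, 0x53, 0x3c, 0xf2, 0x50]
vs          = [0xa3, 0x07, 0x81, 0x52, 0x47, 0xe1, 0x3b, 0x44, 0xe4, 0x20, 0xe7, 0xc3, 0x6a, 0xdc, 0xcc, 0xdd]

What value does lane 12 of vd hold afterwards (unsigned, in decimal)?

vd[12] = 65535

VLMAX = VLEN×LMUL/SEW = 128×2/16 = 16
vl = min(AVL, VLMAX) = min(13, 16) = 13
  i=0: xor(0xf3,0xa3) → 80
  i=1: xor(0xd6,0x07) → 209
  i=2: xor(0x0b,0x81) → 138
  i=3: mask-off/ones → 65535
  i=4: mask-off/ones → 65535
  i=5: mask-off/ones → 65535
  i=6: xor(0xd5,0x3b) → 238
  i=7: mask-off/ones → 65535
  i=8: xor(0x26,0xe4) → 194
  i=9: xor(0xe6,0x20) → 198
  i=10: mask-off/ones → 65535
  i=11: mask-off/ones → 65535
  i=12: mask-off/ones → 65535
  i=13: tail/keep → 60
  i=14: tail/keep → 242
  i=15: tail/keep → 80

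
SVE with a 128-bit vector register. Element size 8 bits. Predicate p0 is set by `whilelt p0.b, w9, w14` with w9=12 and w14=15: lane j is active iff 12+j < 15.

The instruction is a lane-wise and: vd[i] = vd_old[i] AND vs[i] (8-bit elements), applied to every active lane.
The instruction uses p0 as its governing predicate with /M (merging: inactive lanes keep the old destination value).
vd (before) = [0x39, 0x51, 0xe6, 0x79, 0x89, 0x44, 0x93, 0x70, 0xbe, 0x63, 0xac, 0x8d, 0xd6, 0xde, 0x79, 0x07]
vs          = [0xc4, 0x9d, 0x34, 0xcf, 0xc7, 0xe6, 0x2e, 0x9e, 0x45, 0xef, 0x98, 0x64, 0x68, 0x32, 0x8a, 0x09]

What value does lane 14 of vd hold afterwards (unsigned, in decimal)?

128-bit reg / 8-bit elem → 16 lanes
whilelt: lane j active iff 12+j < 15 → j < 3 → 3 active
  i=0: and(0x39,0xc4) → 0
  i=1: and(0x51,0x9d) → 17
  i=2: and(0xe6,0x34) → 36
  i=3: tail/keep → 121
  i=4: tail/keep → 137
  i=5: tail/keep → 68
  i=6: tail/keep → 147
  i=7: tail/keep → 112
  i=8: tail/keep → 190
  i=9: tail/keep → 99
  i=10: tail/keep → 172
  i=11: tail/keep → 141
  i=12: tail/keep → 214
  i=13: tail/keep → 222
  i=14: tail/keep → 121
  i=15: tail/keep → 7

vd[14] = 121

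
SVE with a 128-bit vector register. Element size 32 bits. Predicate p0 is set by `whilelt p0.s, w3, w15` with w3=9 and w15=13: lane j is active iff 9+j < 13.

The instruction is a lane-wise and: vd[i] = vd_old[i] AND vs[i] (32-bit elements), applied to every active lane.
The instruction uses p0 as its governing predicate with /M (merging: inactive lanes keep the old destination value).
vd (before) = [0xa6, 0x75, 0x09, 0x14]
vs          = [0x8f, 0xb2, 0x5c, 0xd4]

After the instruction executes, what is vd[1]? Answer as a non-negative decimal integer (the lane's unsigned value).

vd[1] = 48

lane count: 128 div 32 = 4
active while 9+j < 13, i.e. j ∈ [0,4) capped at 4 ⇒ 4
  i=0: and(0xa6,0x8f) → 134
  i=1: and(0x75,0xb2) → 48
  i=2: and(0x09,0x5c) → 8
  i=3: and(0x14,0xd4) → 20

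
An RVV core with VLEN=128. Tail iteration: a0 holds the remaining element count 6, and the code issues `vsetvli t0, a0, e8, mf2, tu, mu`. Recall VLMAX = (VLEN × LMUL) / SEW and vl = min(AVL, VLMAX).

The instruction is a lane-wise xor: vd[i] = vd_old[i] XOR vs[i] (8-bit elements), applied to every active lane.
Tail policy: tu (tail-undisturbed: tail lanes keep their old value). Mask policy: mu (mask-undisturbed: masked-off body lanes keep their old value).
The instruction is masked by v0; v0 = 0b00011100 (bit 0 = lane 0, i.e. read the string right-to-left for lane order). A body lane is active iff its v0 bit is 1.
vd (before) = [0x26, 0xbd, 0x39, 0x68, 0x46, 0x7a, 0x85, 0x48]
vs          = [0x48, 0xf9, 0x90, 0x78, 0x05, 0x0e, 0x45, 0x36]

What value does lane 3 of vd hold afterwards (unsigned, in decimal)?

vd[3] = 16

lanes per group: 128·1/2/8 = 8
vl ← min(6, 8) = 6
vd[0] mask-off/keep -> 0x26
vd[1] mask-off/keep -> 0xbd
vd[2] xor(0x39,0x90) -> 0xa9
vd[3] xor(0x68,0x78) -> 0x10
vd[4] xor(0x46,0x05) -> 0x43
vd[5] mask-off/keep -> 0x7a
vd[6] tail/keep -> 0x85
vd[7] tail/keep -> 0x48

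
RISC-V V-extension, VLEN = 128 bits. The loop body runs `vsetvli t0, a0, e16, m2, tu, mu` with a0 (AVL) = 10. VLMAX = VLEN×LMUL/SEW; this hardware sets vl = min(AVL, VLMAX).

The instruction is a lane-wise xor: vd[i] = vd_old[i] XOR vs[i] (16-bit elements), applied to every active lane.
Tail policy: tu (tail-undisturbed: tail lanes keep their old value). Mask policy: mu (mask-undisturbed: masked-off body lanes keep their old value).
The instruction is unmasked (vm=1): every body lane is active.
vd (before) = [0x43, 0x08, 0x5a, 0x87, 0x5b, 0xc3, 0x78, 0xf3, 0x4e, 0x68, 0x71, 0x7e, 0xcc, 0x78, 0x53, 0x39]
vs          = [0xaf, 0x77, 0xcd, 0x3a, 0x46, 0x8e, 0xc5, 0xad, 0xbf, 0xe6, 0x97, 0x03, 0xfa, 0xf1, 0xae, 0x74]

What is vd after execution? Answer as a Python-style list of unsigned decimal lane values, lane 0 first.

lanes per group: 128·2/16 = 16
vl ← min(10, 16) = 10
[0] xor(0x43,0xaf) = 0xec
[1] xor(0x08,0x77) = 0x7f
[2] xor(0x5a,0xcd) = 0x97
[3] xor(0x87,0x3a) = 0xbd
[4] xor(0x5b,0x46) = 0x1d
[5] xor(0xc3,0x8e) = 0x4d
[6] xor(0x78,0xc5) = 0xbd
[7] xor(0xf3,0xad) = 0x5e
[8] xor(0x4e,0xbf) = 0xf1
[9] xor(0x68,0xe6) = 0x8e
[10] tail/keep = 0x71
[11] tail/keep = 0x7e
[12] tail/keep = 0xcc
[13] tail/keep = 0x78
[14] tail/keep = 0x53
[15] tail/keep = 0x39

vd = [236, 127, 151, 189, 29, 77, 189, 94, 241, 142, 113, 126, 204, 120, 83, 57]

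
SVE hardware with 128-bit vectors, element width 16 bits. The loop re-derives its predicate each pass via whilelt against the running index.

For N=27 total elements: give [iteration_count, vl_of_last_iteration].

[iterations, last_vl] = [4, 3]

register lanes = 128/16 = 8
N=27: ⌈27/8⌉ = 4 iters; last vl = 27 − 3×8 = 3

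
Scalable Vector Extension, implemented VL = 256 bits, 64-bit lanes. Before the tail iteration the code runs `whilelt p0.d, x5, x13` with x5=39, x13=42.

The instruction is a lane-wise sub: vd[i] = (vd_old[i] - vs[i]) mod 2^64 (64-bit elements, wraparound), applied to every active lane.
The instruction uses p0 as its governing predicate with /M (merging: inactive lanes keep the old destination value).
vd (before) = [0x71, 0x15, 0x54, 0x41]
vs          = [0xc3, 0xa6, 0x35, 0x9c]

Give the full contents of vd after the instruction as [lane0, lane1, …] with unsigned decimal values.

lane count: 256 div 64 = 4
whilelt: lane j active iff 39+j < 42 → j < 3 → 3 active
  i=0: sub(0x71,0xc3) → 18446744073709551534
  i=1: sub(0x15,0xa6) → 18446744073709551471
  i=2: sub(0x54,0x35) → 31
  i=3: tail/keep → 65

vd = [18446744073709551534, 18446744073709551471, 31, 65]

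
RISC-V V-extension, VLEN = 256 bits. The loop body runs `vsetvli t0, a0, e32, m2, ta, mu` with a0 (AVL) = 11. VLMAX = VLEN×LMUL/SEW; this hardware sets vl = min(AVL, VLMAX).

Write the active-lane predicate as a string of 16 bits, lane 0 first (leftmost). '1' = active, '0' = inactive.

predicate = 1111111111100000

lanes per group: 256·2/32 = 16
vl ← min(11, 16) = 11
bits (lane 0 leftmost): 1111111111100000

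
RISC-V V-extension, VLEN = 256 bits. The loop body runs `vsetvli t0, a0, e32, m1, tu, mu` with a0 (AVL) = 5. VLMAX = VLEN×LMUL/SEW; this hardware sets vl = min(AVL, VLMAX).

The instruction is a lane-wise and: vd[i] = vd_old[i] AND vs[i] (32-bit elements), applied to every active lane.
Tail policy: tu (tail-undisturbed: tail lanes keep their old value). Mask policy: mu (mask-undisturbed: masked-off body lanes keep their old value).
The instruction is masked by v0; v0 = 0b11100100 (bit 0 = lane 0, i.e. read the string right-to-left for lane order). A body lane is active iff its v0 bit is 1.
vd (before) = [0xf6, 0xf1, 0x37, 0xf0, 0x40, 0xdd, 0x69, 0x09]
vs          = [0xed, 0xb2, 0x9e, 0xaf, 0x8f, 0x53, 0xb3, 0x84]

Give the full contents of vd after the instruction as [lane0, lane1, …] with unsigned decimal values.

vd = [246, 241, 22, 240, 64, 221, 105, 9]

VLMAX = VLEN×LMUL/SEW = 256×1/32 = 8
vl = min(AVL, VLMAX) = min(5, 8) = 5
  i=0: mask-off/keep → 246
  i=1: mask-off/keep → 241
  i=2: and(0x37,0x9e) → 22
  i=3: mask-off/keep → 240
  i=4: mask-off/keep → 64
  i=5: tail/keep → 221
  i=6: tail/keep → 105
  i=7: tail/keep → 9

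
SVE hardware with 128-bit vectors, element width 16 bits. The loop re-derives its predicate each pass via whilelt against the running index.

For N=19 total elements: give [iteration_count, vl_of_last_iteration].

[iterations, last_vl] = [3, 3]

128-bit reg / 16-bit elem → 8 lanes
iterations = ceil(19/8) = 3; final-pass vl = 3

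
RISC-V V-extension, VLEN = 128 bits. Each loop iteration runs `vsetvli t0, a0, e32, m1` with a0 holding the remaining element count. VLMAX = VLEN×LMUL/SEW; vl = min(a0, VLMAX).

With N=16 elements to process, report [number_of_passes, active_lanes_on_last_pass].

lanes per group: 128·1/32 = 4
16 elements at 4/iter → 4 passes, remainder 4 on the last

[iterations, last_vl] = [4, 4]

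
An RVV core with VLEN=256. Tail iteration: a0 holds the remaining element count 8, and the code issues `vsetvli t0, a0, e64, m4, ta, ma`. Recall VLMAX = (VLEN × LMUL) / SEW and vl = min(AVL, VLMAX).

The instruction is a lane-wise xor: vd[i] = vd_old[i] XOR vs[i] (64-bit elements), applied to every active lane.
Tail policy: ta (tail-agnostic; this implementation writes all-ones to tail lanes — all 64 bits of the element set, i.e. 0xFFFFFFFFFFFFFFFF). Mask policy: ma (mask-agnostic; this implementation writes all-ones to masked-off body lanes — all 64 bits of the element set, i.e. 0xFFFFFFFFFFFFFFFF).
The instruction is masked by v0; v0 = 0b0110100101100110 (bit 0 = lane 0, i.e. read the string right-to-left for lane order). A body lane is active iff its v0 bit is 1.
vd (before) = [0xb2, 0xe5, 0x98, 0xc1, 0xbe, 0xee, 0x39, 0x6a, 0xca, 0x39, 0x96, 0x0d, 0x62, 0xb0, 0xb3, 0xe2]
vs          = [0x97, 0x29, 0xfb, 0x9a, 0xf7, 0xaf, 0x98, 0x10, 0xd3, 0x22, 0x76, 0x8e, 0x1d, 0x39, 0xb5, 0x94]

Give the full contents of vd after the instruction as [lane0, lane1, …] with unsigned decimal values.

VLMAX = (256 × 4) / 64 = 16 lanes
vl = min(AVL, VLMAX) = min(8, 16) = 8
lane  0: mask-off/ones ⇒ 0xffffffffffffffff
lane  1: xor(0xe5,0x29) ⇒ 0xcc
lane  2: xor(0x98,0xfb) ⇒ 0x63
lane  3: mask-off/ones ⇒ 0xffffffffffffffff
lane  4: mask-off/ones ⇒ 0xffffffffffffffff
lane  5: xor(0xee,0xaf) ⇒ 0x41
lane  6: xor(0x39,0x98) ⇒ 0xa1
lane  7: mask-off/ones ⇒ 0xffffffffffffffff
lane  8: tail/ones ⇒ 0xffffffffffffffff
lane  9: tail/ones ⇒ 0xffffffffffffffff
lane 10: tail/ones ⇒ 0xffffffffffffffff
lane 11: tail/ones ⇒ 0xffffffffffffffff
lane 12: tail/ones ⇒ 0xffffffffffffffff
lane 13: tail/ones ⇒ 0xffffffffffffffff
lane 14: tail/ones ⇒ 0xffffffffffffffff
lane 15: tail/ones ⇒ 0xffffffffffffffff

vd = [18446744073709551615, 204, 99, 18446744073709551615, 18446744073709551615, 65, 161, 18446744073709551615, 18446744073709551615, 18446744073709551615, 18446744073709551615, 18446744073709551615, 18446744073709551615, 18446744073709551615, 18446744073709551615, 18446744073709551615]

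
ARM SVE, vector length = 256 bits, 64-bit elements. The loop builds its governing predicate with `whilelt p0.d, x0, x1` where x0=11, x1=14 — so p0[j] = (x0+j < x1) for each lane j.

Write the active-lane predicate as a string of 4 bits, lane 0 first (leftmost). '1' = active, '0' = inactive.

predicate = 1110

256-bit reg / 64-bit elem → 4 lanes
whilelt: lane j active iff 11+j < 14 → j < 3 → 3 active
bits (lane 0 leftmost): 1110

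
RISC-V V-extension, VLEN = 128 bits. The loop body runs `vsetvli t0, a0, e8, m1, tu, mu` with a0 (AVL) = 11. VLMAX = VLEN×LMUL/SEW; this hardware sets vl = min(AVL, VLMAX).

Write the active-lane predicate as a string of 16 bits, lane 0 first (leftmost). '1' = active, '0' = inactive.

predicate = 1111111111100000

lanes per group: 128·1/8 = 16
AVL=11 ≤ VLMAX=16, so vl = 11
bits (lane 0 leftmost): 1111111111100000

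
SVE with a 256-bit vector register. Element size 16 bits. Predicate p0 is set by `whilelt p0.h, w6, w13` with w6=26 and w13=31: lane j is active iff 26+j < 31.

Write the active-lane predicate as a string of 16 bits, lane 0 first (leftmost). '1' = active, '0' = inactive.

256-bit reg / 16-bit elem → 16 lanes
whilelt: lane j active iff 26+j < 31 → j < 5 → 5 active
bits (lane 0 leftmost): 1111100000000000

predicate = 1111100000000000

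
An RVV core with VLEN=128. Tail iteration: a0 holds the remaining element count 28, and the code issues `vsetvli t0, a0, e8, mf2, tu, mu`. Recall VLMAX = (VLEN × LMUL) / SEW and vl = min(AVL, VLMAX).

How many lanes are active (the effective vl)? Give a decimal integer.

VLMAX = (128 × 1/2) / 8 = 8 lanes
AVL=28 > VLMAX=8, so vl = 8

vl = 8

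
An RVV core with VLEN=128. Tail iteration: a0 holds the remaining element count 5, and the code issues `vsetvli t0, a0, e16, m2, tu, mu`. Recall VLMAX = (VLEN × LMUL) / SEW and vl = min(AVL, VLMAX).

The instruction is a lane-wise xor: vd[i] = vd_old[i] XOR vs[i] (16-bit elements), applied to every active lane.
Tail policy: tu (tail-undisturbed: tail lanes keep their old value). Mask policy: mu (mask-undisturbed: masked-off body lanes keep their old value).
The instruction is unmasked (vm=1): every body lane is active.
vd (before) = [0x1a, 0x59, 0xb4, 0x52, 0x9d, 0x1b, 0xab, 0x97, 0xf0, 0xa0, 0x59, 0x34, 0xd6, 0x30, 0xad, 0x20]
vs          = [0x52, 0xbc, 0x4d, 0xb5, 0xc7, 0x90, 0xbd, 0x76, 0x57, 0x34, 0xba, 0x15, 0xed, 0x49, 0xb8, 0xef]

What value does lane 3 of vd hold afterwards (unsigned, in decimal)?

lanes per group: 128·2/16 = 16
vl = min(AVL, VLMAX) = min(5, 16) = 5
vd[0] xor(0x1a,0x52) -> 0x48
vd[1] xor(0x59,0xbc) -> 0xe5
vd[2] xor(0xb4,0x4d) -> 0xf9
vd[3] xor(0x52,0xb5) -> 0xe7
vd[4] xor(0x9d,0xc7) -> 0x5a
vd[5] tail/keep -> 0x1b
vd[6] tail/keep -> 0xab
vd[7] tail/keep -> 0x97
vd[8] tail/keep -> 0xf0
vd[9] tail/keep -> 0xa0
vd[10] tail/keep -> 0x59
vd[11] tail/keep -> 0x34
vd[12] tail/keep -> 0xd6
vd[13] tail/keep -> 0x30
vd[14] tail/keep -> 0xad
vd[15] tail/keep -> 0x20

vd[3] = 231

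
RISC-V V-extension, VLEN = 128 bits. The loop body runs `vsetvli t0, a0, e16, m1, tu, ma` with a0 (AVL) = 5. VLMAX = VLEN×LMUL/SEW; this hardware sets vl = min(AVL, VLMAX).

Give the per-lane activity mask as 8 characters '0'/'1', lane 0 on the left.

VLMAX = VLEN×LMUL/SEW = 128×1/16 = 8
vl ← min(5, 8) = 5
bits (lane 0 leftmost): 11111000

predicate = 11111000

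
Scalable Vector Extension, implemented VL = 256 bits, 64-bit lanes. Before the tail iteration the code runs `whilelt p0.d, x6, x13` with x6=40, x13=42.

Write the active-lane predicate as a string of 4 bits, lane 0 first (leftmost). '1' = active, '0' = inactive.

predicate = 1100

lane count: 256 div 64 = 4
active while 40+j < 42, i.e. j ∈ [0,2) capped at 4 ⇒ 2
bits (lane 0 leftmost): 1100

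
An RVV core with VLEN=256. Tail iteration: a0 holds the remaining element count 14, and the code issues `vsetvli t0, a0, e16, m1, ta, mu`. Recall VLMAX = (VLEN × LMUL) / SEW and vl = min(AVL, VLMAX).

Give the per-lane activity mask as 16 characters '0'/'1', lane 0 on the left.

predicate = 1111111111111100

VLMAX = VLEN×LMUL/SEW = 256×1/16 = 16
vl ← min(14, 16) = 14
bits (lane 0 leftmost): 1111111111111100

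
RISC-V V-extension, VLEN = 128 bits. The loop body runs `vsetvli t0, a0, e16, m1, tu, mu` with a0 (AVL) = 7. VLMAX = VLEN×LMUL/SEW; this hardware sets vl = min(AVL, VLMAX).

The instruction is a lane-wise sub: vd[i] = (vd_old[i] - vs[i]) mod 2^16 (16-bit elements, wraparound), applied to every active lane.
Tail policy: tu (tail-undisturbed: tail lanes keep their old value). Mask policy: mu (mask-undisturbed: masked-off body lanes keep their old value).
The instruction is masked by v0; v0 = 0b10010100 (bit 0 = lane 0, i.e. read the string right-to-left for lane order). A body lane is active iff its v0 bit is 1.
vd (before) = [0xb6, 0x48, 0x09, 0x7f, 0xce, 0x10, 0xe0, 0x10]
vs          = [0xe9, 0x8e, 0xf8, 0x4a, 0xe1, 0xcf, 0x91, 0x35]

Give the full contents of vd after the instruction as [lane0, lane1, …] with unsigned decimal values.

VLMAX = (128 × 1) / 16 = 8 lanes
vl = min(AVL, VLMAX) = min(7, 8) = 7
[0] mask-off/keep = 0xb6
[1] mask-off/keep = 0x48
[2] sub(0x09,0xf8) = 0xff11
[3] mask-off/keep = 0x7f
[4] sub(0xce,0xe1) = 0xffed
[5] mask-off/keep = 0x10
[6] mask-off/keep = 0xe0
[7] tail/keep = 0x10

vd = [182, 72, 65297, 127, 65517, 16, 224, 16]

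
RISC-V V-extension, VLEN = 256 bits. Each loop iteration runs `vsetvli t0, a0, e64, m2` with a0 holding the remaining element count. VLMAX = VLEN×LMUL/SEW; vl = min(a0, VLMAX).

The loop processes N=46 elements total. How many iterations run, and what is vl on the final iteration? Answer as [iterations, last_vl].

lanes per group: 256·2/64 = 8
46 elements at 8/iter → 6 passes, remainder 6 on the last

[iterations, last_vl] = [6, 6]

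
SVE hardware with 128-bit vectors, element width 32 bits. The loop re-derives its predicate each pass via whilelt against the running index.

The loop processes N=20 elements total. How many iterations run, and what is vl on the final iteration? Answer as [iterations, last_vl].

[iterations, last_vl] = [5, 4]

lane count: 128 div 32 = 4
iterations = ceil(20/4) = 5; final-pass vl = 4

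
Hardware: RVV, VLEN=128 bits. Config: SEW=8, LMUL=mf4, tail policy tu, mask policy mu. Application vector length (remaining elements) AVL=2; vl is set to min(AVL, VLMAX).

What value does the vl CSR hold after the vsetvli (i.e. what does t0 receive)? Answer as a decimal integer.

vl = 2

lanes per group: 128·1/4/8 = 4
vl = min(AVL, VLMAX) = min(2, 4) = 2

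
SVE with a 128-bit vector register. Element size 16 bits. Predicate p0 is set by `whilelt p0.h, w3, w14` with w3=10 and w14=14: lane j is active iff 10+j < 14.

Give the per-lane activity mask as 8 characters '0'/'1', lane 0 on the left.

predicate = 11110000

register lanes = 128/16 = 8
whilelt: lane j active iff 10+j < 14 → j < 4 → 4 active
bits (lane 0 leftmost): 11110000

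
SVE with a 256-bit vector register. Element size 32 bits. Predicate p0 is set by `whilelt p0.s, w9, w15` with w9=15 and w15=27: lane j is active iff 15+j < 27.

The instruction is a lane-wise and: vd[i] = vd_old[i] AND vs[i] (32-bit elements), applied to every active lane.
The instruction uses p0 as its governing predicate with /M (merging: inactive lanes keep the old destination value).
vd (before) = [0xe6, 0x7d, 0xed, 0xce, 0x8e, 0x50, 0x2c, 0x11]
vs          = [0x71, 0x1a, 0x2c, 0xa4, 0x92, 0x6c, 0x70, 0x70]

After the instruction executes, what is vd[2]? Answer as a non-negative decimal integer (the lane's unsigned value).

register lanes = 256/32 = 8
whilelt: lane j active iff 15+j < 27 → j < 12 → 8 active
vd[0] and(0xe6,0x71) -> 0x60
vd[1] and(0x7d,0x1a) -> 0x18
vd[2] and(0xed,0x2c) -> 0x2c
vd[3] and(0xce,0xa4) -> 0x84
vd[4] and(0x8e,0x92) -> 0x82
vd[5] and(0x50,0x6c) -> 0x40
vd[6] and(0x2c,0x70) -> 0x20
vd[7] and(0x11,0x70) -> 0x10

vd[2] = 44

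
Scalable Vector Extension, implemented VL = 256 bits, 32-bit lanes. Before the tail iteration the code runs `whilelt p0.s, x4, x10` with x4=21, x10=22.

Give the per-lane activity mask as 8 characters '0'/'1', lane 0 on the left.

register lanes = 256/32 = 8
whilelt: lane j active iff 21+j < 22 → j < 1 → 1 active
bits (lane 0 leftmost): 10000000

predicate = 10000000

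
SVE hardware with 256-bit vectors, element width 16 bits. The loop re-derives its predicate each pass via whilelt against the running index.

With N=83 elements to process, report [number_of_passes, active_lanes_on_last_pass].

[iterations, last_vl] = [6, 3]

256-bit reg / 16-bit elem → 16 lanes
83 elements at 16/iter → 6 passes, remainder 3 on the last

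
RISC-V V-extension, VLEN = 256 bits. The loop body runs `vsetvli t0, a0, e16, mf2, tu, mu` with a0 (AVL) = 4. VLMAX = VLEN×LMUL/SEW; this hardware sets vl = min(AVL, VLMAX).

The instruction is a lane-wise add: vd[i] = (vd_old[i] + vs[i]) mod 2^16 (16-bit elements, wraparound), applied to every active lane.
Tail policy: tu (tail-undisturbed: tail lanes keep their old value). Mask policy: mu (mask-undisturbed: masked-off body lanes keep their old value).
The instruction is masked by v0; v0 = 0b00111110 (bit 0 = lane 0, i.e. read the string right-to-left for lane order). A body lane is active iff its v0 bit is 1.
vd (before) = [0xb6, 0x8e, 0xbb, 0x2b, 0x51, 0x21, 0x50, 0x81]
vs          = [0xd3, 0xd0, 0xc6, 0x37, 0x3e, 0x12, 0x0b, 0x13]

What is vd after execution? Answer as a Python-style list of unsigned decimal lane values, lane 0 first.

VLMAX = (256 × 1/2) / 16 = 8 lanes
AVL=4 ≤ VLMAX=8, so vl = 4
[0] mask-off/keep = 0xb6
[1] add(0x8e,0xd0) = 0x15e
[2] add(0xbb,0xc6) = 0x181
[3] add(0x2b,0x37) = 0x62
[4] tail/keep = 0x51
[5] tail/keep = 0x21
[6] tail/keep = 0x50
[7] tail/keep = 0x81

vd = [182, 350, 385, 98, 81, 33, 80, 129]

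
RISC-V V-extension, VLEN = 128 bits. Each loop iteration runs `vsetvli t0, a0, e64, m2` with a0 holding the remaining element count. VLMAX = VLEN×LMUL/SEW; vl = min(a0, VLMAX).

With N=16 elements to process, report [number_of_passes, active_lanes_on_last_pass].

[iterations, last_vl] = [4, 4]

lanes per group: 128·2/64 = 4
iterations = ceil(16/4) = 4; final-pass vl = 4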